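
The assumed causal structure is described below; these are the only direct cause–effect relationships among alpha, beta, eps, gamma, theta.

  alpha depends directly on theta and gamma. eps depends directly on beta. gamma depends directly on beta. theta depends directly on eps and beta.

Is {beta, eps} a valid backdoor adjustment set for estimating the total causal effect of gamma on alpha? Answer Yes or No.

Backdoor paths from gamma to alpha (paths whose first edge points into gamma):
  P1: gamma <- beta -> eps -> theta -> alpha
  P2: gamma <- beta -> theta -> alpha
Condition 1 (no descendant of gamma in the set): holds — descendants of gamma are {alpha}; none are in {beta, eps}.
Condition 2 (every backdoor path blocked by {beta, eps}):
  P1: blocked at fork node beta ∈ conditioning set.
  P2: blocked at fork node beta ∈ conditioning set.
{beta, eps} satisfies the backdoor criterion.

Yes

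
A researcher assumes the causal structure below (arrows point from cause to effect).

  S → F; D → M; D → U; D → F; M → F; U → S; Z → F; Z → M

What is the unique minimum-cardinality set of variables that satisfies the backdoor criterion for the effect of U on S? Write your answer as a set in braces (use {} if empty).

Variables eligible for adjustment (non-descendants of U, excluding U and S): {D, M, Z}.
Backdoor paths from U to S:
  P1: U <- D -> M <- Z -> F <- S
  P2: U <- D -> M -> F <- S
  P3: U <- D -> F <- S
Each backdoor path contains an unconditioned collider, so every path is already blocked with the empty conditioning set:
  P1: blocked at collider M (neither it nor any descendant is in the conditioning set).
  P2: blocked at collider F (neither it nor any descendant is in the conditioning set).
  P3: blocked at collider F (neither it nor any descendant is in the conditioning set).
The empty set is therefore the unique smallest valid set.

{}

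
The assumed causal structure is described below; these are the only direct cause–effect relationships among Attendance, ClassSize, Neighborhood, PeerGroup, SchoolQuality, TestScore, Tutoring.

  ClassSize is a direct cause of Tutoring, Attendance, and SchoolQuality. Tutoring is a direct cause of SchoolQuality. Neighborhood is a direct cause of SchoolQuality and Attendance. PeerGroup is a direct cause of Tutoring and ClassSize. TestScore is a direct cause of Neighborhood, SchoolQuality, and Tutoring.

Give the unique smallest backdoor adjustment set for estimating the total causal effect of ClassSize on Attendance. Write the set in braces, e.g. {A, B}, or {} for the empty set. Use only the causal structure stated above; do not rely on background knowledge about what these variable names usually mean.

{}

Variables eligible for adjustment (non-descendants of ClassSize, excluding ClassSize and Attendance): {Neighborhood, PeerGroup, TestScore}.
Backdoor paths from ClassSize to Attendance:
  P1: ClassSize <- PeerGroup -> Tutoring <- TestScore -> Neighborhood -> Attendance
  P2: ClassSize <- PeerGroup -> Tutoring <- TestScore -> SchoolQuality <- Neighborhood -> Attendance
  P3: ClassSize <- PeerGroup -> Tutoring -> SchoolQuality <- TestScore -> Neighborhood -> Attendance
  P4: ClassSize <- PeerGroup -> Tutoring -> SchoolQuality <- Neighborhood -> Attendance
Each backdoor path contains an unconditioned collider, so every path is already blocked with the empty conditioning set:
  P1: blocked at collider Tutoring (neither it nor any descendant is in the conditioning set).
  P2: blocked at collider Tutoring (neither it nor any descendant is in the conditioning set).
  P3: blocked at collider SchoolQuality (neither it nor any descendant is in the conditioning set).
  P4: blocked at collider SchoolQuality (neither it nor any descendant is in the conditioning set).
The empty set is therefore the unique smallest valid set.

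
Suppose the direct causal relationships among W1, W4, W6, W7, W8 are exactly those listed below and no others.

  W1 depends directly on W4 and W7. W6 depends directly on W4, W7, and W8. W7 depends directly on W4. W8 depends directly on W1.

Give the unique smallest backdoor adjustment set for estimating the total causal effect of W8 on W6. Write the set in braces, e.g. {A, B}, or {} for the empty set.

Variables eligible for adjustment (non-descendants of W8, excluding W8 and W6): {W1, W4, W7}.
Backdoor paths from W8 to W6:
  P1: W8 <- W1 <- W4 -> W7 -> W6
  P2: W8 <- W1 <- W4 -> W6
  P3: W8 <- W1 <- W7 <- W4 -> W6
  P4: W8 <- W1 <- W7 -> W6
The empty set is not sufficient: P1 (W8 <- W1 <- W4 -> W7 -> W6) has no collider blocking it and no conditioned non-collider, so it is open.
Try {W1}:
  P1: blocked at chain node W1 ∈ conditioning set.
  P2: blocked at chain node W1 ∈ conditioning set.
  P3: blocked at chain node W1 ∈ conditioning set.
  P4: blocked at chain node W1 ∈ conditioning set.
{W1} contains no descendant of W8 and blocks every backdoor path.
No other singleton works — e.g. {W4} leaves P4 open — so {W1} is the unique smallest valid adjustment set.

{W1}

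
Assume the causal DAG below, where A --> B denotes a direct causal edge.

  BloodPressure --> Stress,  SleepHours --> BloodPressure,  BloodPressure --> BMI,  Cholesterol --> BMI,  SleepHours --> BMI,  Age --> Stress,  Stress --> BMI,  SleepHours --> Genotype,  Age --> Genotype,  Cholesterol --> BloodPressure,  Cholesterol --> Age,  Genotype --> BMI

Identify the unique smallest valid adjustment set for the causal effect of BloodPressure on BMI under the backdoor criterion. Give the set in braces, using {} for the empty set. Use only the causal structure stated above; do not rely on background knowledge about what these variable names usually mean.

Variables eligible for adjustment (non-descendants of BloodPressure, excluding BloodPressure and BMI): {Age, Cholesterol, Genotype, SleepHours}.
Backdoor paths from BloodPressure to BMI:
  P1: BloodPressure <- Cholesterol -> Age -> Genotype <- SleepHours -> BMI
  P2: BloodPressure <- Cholesterol -> Age -> Genotype -> BMI
  P3: BloodPressure <- Cholesterol -> Age -> Stress -> BMI
  P4: BloodPressure <- Cholesterol -> BMI
  P5: BloodPressure <- SleepHours -> Genotype <- Age <- Cholesterol -> BMI
  P6: BloodPressure <- SleepHours -> Genotype <- Age -> Stress -> BMI
  P7: BloodPressure <- SleepHours -> Genotype -> BMI
  P8: BloodPressure <- SleepHours -> BMI
The empty set is not sufficient: P2 (BloodPressure <- Cholesterol -> Age -> Genotype -> BMI) has no collider blocking it and no conditioned non-collider, so it is open.
Try {Cholesterol, SleepHours}:
  P1: blocked at fork node Cholesterol ∈ conditioning set.
  P2: blocked at fork node Cholesterol ∈ conditioning set.
  P3: blocked at fork node Cholesterol ∈ conditioning set.
  P4: blocked at fork node Cholesterol ∈ conditioning set.
  P5: blocked at fork node SleepHours ∈ conditioning set.
  P6: blocked at fork node SleepHours ∈ conditioning set.
  P7: blocked at fork node SleepHours ∈ conditioning set.
  P8: blocked at fork node SleepHours ∈ conditioning set.
{Cholesterol, SleepHours} contains no descendant of BloodPressure and blocks every backdoor path.
Every element of {Cholesterol, SleepHours} is needed (dropping Cholesterol leaves P2 open; dropping SleepHours leaves P7 open), so no proper subset is valid.
Among all size-2 subsets of the eligible variables, only {Cholesterol, SleepHours} blocks every backdoor path, so it is the unique smallest valid adjustment set.

{Cholesterol, SleepHours}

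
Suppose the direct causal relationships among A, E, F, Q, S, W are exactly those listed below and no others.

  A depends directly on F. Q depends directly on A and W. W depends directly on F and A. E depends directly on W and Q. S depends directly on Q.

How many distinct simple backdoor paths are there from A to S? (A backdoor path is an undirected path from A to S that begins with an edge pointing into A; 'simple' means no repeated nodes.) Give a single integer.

A backdoor path from A to S is any simple undirected path whose first edge points into A (i.e. leaves A via a parent).
Parents of A: {F}.
Enumerating:
  P1: A <- F -> W -> Q -> S
  P2: A <- F -> W -> E <- Q -> S
That exhausts the simple backdoor paths. Count: 2.

2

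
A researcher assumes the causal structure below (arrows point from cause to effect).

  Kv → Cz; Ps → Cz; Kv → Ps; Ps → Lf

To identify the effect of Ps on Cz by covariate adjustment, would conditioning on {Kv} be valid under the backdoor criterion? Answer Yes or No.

Yes

Backdoor paths from Ps to Cz (paths whose first edge points into Ps):
  P1: Ps <- Kv -> Cz
Condition 1 (no descendant of Ps in the set): holds — descendants of Ps are {Cz, Lf}; none are in {Kv}.
Condition 2 (every backdoor path blocked by {Kv}):
  P1: blocked at fork node Kv ∈ conditioning set.
{Kv} satisfies the backdoor criterion.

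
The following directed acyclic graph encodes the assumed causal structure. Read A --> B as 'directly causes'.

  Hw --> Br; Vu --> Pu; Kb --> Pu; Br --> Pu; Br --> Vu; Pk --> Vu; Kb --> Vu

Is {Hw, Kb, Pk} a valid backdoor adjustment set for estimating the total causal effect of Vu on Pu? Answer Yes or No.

Backdoor paths from Vu to Pu (paths whose first edge points into Vu):
  P1: Vu <- Br -> Pu
  P2: Vu <- Kb -> Pu
Condition 1 (no descendant of Vu in the set): holds — descendants of Vu are {Pu}; none are in {Hw, Kb, Pk}.
Condition 2 (every backdoor path blocked by {Hw, Kb, Pk}):
  P1: open — no interior node is in the conditioning set.
  P2: blocked at fork node Kb ∈ conditioning set.
{Hw, Kb, Pk} does not satisfy the backdoor criterion.

No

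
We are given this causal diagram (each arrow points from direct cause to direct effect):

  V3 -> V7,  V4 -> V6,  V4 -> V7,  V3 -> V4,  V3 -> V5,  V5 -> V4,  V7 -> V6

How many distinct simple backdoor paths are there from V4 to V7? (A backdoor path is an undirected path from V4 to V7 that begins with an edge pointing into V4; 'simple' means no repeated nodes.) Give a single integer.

A backdoor path from V4 to V7 is any simple undirected path whose first edge points into V4 (i.e. leaves V4 via a parent).
Parents of V4: {V3, V5}.
Enumerating:
  P1: V4 <- V3 -> V7
  P2: V4 <- V5 <- V3 -> V7
That exhausts the simple backdoor paths. Count: 2.

2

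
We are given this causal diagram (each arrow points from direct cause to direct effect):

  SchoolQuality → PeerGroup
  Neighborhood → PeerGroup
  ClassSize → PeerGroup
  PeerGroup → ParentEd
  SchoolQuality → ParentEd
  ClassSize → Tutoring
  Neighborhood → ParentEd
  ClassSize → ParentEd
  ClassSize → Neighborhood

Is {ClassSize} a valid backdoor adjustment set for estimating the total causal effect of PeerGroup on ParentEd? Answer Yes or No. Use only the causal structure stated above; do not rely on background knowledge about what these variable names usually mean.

Backdoor paths from PeerGroup to ParentEd (paths whose first edge points into PeerGroup):
  P1: PeerGroup <- ClassSize -> Neighborhood -> ParentEd
  P2: PeerGroup <- ClassSize -> ParentEd
  P3: PeerGroup <- Neighborhood <- ClassSize -> ParentEd
  P4: PeerGroup <- Neighborhood -> ParentEd
  P5: PeerGroup <- SchoolQuality -> ParentEd
Condition 1 (no descendant of PeerGroup in the set): holds — descendants of PeerGroup are {ParentEd}; none are in {ClassSize}.
Condition 2 (every backdoor path blocked by {ClassSize}):
  P1: blocked at fork node ClassSize ∈ conditioning set.
  P2: blocked at fork node ClassSize ∈ conditioning set.
  P3: blocked at fork node ClassSize ∈ conditioning set.
  P4: open — no interior node is in the conditioning set.
  P5: open — no interior node is in the conditioning set.
{ClassSize} does not satisfy the backdoor criterion.

No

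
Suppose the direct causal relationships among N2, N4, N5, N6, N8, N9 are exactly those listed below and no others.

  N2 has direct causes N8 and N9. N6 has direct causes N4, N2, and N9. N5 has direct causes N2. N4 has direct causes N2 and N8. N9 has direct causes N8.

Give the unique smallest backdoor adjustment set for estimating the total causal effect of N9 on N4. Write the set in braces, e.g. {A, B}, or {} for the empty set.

Variables eligible for adjustment (non-descendants of N9, excluding N9 and N4): {N8}.
Backdoor paths from N9 to N4:
  P1: N9 <- N8 -> N2 -> N4
  P2: N9 <- N8 -> N2 -> N6 <- N4
  P3: N9 <- N8 -> N4
The empty set is not sufficient: P1 (N9 <- N8 -> N2 -> N4) has no collider blocking it and no conditioned non-collider, so it is open.
Try {N8}:
  P1: blocked at fork node N8 ∈ conditioning set.
  P2: blocked at fork node N8 ∈ conditioning set.
  P3: blocked at fork node N8 ∈ conditioning set.
{N8} contains no descendant of N9 and blocks every backdoor path.
{N8} is the unique smallest valid adjustment set.

{N8}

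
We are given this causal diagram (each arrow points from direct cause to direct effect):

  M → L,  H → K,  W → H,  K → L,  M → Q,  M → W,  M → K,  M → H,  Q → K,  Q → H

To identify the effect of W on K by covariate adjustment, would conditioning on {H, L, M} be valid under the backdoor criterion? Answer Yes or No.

No

Backdoor paths from W to K (paths whose first edge points into W):
  P1: W <- M -> Q -> H -> K
  P2: W <- M -> Q -> K
  P3: W <- M -> H <- Q -> K
  P4: W <- M -> H -> K
  P5: W <- M -> K
  P6: W <- M -> L <- K
Condition 1 (no descendant of W in the set): FAILS — H and L are descendants of W.
Condition 2 (every backdoor path blocked by {H, L, M}):
  P1: blocked at fork node M ∈ conditioning set.
  P2: blocked at fork node M ∈ conditioning set.
  P3: blocked at fork node M ∈ conditioning set.
  P4: blocked at fork node M ∈ conditioning set.
  P5: blocked at fork node M ∈ conditioning set.
  P6: blocked at fork node M ∈ conditioning set.
{H, L, M} does not satisfy the backdoor criterion.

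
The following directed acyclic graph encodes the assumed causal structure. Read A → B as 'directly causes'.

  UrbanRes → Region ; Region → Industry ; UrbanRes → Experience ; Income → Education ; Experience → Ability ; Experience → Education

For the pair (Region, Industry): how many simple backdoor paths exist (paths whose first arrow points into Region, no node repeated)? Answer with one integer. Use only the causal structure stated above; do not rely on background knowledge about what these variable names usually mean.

A backdoor path from Region to Industry is any simple undirected path whose first edge points into Region (i.e. leaves Region via a parent).
Parents of Region: {UrbanRes}.
No simple path from any parent of Region reaches Industry without revisiting Region, so there are no backdoor paths.

0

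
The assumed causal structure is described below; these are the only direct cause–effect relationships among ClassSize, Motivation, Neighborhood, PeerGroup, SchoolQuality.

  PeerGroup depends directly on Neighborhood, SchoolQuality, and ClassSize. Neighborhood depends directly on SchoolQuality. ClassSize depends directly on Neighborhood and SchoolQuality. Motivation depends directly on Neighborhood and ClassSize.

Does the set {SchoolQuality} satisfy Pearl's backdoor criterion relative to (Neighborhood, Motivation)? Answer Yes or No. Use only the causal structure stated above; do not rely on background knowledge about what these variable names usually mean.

Yes

Backdoor paths from Neighborhood to Motivation (paths whose first edge points into Neighborhood):
  P1: Neighborhood <- SchoolQuality -> ClassSize -> Motivation
  P2: Neighborhood <- SchoolQuality -> PeerGroup <- ClassSize -> Motivation
Condition 1 (no descendant of Neighborhood in the set): holds — descendants of Neighborhood are {ClassSize, Motivation, PeerGroup}; none are in {SchoolQuality}.
Condition 2 (every backdoor path blocked by {SchoolQuality}):
  P1: blocked at fork node SchoolQuality ∈ conditioning set.
  P2: blocked at fork node SchoolQuality ∈ conditioning set.
{SchoolQuality} satisfies the backdoor criterion.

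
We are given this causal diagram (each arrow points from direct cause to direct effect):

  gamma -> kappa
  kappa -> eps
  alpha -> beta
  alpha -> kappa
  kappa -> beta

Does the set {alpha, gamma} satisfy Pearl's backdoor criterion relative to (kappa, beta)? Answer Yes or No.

Backdoor paths from kappa to beta (paths whose first edge points into kappa):
  P1: kappa <- alpha -> beta
Condition 1 (no descendant of kappa in the set): holds — descendants of kappa are {beta, eps}; none are in {alpha, gamma}.
Condition 2 (every backdoor path blocked by {alpha, gamma}):
  P1: blocked at fork node alpha ∈ conditioning set.
{alpha, gamma} satisfies the backdoor criterion.

Yes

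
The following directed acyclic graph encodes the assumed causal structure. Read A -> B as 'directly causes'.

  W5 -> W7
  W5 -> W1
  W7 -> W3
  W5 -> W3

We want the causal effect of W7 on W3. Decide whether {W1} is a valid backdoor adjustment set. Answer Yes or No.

No

Backdoor paths from W7 to W3 (paths whose first edge points into W7):
  P1: W7 <- W5 -> W3
Condition 1 (no descendant of W7 in the set): holds — descendants of W7 are {W3}; none are in {W1}.
Condition 2 (every backdoor path blocked by {W1}):
  P1: open — no interior node is in the conditioning set.
{W1} does not satisfy the backdoor criterion.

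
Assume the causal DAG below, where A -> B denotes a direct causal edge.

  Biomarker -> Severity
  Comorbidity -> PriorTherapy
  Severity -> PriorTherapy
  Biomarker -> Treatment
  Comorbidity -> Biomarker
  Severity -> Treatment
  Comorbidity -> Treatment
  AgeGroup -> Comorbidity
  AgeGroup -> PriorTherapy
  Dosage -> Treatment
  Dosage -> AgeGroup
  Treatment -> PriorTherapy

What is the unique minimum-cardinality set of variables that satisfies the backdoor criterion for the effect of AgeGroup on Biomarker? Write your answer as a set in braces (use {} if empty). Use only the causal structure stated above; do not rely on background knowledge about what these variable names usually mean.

{}

Variables eligible for adjustment (non-descendants of AgeGroup, excluding AgeGroup and Biomarker): {Dosage}.
Backdoor paths from AgeGroup to Biomarker:
  P1: AgeGroup <- Dosage -> Treatment <- Comorbidity -> Biomarker
  P2: AgeGroup <- Dosage -> Treatment <- Comorbidity -> PriorTherapy <- Severity <- Biomarker
  P3: AgeGroup <- Dosage -> Treatment <- Biomarker
  P4: AgeGroup <- Dosage -> Treatment <- Severity <- Biomarker
  P5: AgeGroup <- Dosage -> Treatment <- Severity -> PriorTherapy <- Comorbidity -> Biomarker
  P6: AgeGroup <- Dosage -> Treatment -> PriorTherapy <- Comorbidity -> Biomarker
  P7: AgeGroup <- Dosage -> Treatment -> PriorTherapy <- Severity <- Biomarker
Each backdoor path contains an unconditioned collider, so every path is already blocked with the empty conditioning set:
  P1: blocked at collider Treatment (neither it nor any descendant is in the conditioning set).
  P2: blocked at collider Treatment (neither it nor any descendant is in the conditioning set).
  P3: blocked at collider Treatment (neither it nor any descendant is in the conditioning set).
  P4: blocked at collider Treatment (neither it nor any descendant is in the conditioning set).
  P5: blocked at collider Treatment (neither it nor any descendant is in the conditioning set).
  P6: blocked at collider PriorTherapy (neither it nor any descendant is in the conditioning set).
  P7: blocked at collider PriorTherapy (neither it nor any descendant is in the conditioning set).
The empty set is therefore the unique smallest valid set.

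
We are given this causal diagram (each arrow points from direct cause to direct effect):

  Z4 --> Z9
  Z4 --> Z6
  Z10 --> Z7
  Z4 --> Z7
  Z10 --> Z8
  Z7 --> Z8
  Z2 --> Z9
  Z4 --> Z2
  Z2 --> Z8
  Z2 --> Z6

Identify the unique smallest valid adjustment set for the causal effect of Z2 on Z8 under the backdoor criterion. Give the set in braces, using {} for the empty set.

Variables eligible for adjustment (non-descendants of Z2, excluding Z2 and Z8): {Z10, Z4, Z7}.
Backdoor paths from Z2 to Z8:
  P1: Z2 <- Z4 -> Z7 <- Z10 -> Z8
  P2: Z2 <- Z4 -> Z7 -> Z8
The empty set is not sufficient: P2 (Z2 <- Z4 -> Z7 -> Z8) has no collider blocking it and no conditioned non-collider, so it is open.
Try {Z4}:
  P1: blocked at fork node Z4 ∈ conditioning set.
  P2: blocked at fork node Z4 ∈ conditioning set.
{Z4} contains no descendant of Z2 and blocks every backdoor path.
No other singleton works — e.g. {Z10} leaves P2 open — so {Z4} is the unique smallest valid adjustment set.

{Z4}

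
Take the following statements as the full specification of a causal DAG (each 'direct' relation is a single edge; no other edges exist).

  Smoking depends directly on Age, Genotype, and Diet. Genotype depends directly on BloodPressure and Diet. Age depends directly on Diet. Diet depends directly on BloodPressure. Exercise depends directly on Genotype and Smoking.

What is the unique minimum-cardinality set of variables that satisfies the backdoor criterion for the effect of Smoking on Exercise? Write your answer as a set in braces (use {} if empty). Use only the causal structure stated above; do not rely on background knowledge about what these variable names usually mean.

Variables eligible for adjustment (non-descendants of Smoking, excluding Smoking and Exercise): {Age, BloodPressure, Diet, Genotype}.
Backdoor paths from Smoking to Exercise:
  P1: Smoking <- Diet <- BloodPressure -> Genotype -> Exercise
  P2: Smoking <- Diet -> Genotype -> Exercise
  P3: Smoking <- Age <- Diet <- BloodPressure -> Genotype -> Exercise
  P4: Smoking <- Age <- Diet -> Genotype -> Exercise
  P5: Smoking <- Genotype -> Exercise
The empty set is not sufficient: P1 (Smoking <- Diet <- BloodPressure -> Genotype -> Exercise) has no collider blocking it and no conditioned non-collider, so it is open.
Try {Genotype}:
  P1: blocked at chain node Genotype ∈ conditioning set.
  P2: blocked at chain node Genotype ∈ conditioning set.
  P3: blocked at chain node Genotype ∈ conditioning set.
  P4: blocked at chain node Genotype ∈ conditioning set.
  P5: blocked at fork node Genotype ∈ conditioning set.
{Genotype} contains no descendant of Smoking and blocks every backdoor path.
No other singleton works — e.g. {BloodPressure} leaves P2 open — so {Genotype} is the unique smallest valid adjustment set.

{Genotype}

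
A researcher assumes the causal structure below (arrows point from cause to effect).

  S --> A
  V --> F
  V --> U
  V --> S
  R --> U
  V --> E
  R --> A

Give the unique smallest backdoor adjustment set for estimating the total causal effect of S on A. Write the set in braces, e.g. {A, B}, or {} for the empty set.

Variables eligible for adjustment (non-descendants of S, excluding S and A): {E, F, R, U, V}.
Backdoor paths from S to A:
  P1: S <- V -> U <- R -> A
Each backdoor path contains an unconditioned collider, so every path is already blocked with the empty conditioning set:
  P1: blocked at collider U (neither it nor any descendant is in the conditioning set).
The empty set is therefore the unique smallest valid set.

{}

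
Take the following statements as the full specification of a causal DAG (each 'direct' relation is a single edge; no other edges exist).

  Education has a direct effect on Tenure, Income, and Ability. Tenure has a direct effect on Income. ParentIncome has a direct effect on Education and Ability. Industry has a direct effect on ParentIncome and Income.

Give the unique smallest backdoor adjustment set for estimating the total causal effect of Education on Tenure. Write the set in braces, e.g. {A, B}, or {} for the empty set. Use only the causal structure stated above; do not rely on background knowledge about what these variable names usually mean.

Variables eligible for adjustment (non-descendants of Education, excluding Education and Tenure): {Industry, ParentIncome}.
Backdoor paths from Education to Tenure:
  P1: Education <- ParentIncome <- Industry -> Income <- Tenure
Each backdoor path contains an unconditioned collider, so every path is already blocked with the empty conditioning set:
  P1: blocked at collider Income (neither it nor any descendant is in the conditioning set).
The empty set is therefore the unique smallest valid set.

{}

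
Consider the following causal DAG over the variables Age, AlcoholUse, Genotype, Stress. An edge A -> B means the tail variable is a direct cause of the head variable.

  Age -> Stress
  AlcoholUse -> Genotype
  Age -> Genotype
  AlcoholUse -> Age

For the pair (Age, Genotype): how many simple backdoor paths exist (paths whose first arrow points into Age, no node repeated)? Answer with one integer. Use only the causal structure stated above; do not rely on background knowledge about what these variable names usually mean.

A backdoor path from Age to Genotype is any simple undirected path whose first edge points into Age (i.e. leaves Age via a parent).
Parents of Age: {AlcoholUse}.
Enumerating:
  P1: Age <- AlcoholUse -> Genotype
That exhausts the simple backdoor paths. Count: 1.

1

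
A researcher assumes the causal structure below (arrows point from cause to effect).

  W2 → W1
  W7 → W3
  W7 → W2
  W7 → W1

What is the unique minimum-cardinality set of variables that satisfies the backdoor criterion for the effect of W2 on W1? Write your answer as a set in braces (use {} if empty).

{W7}

Variables eligible for adjustment (non-descendants of W2, excluding W2 and W1): {W3, W7}.
Backdoor paths from W2 to W1:
  P1: W2 <- W7 -> W1
The empty set is not sufficient: P1 (W2 <- W7 -> W1) has no collider blocking it and no conditioned non-collider, so it is open.
Try {W7}:
  P1: blocked at fork node W7 ∈ conditioning set.
{W7} contains no descendant of W2 and blocks every backdoor path.
No other singleton works — e.g. {W3} leaves P1 open — so {W7} is the unique smallest valid adjustment set.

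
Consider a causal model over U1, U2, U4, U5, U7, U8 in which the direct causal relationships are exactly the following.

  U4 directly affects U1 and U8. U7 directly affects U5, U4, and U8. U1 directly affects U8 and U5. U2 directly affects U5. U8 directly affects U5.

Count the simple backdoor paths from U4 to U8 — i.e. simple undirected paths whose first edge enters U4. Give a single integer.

A backdoor path from U4 to U8 is any simple undirected path whose first edge points into U4 (i.e. leaves U4 via a parent).
Parents of U4: {U7}.
Enumerating:
  P1: U4 <- U7 -> U8
  P2: U4 <- U7 -> U5 <- U1 -> U8
  P3: U4 <- U7 -> U5 <- U8
That exhausts the simple backdoor paths. Count: 3.

3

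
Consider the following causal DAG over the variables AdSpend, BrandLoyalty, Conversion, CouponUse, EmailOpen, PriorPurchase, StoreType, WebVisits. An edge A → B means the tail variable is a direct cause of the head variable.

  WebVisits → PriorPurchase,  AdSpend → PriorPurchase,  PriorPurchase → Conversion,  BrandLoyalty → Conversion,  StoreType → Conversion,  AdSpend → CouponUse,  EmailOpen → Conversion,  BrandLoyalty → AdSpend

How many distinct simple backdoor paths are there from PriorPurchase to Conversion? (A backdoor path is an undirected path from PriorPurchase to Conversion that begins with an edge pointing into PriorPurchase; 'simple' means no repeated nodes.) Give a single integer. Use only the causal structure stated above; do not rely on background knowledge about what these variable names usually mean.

A backdoor path from PriorPurchase to Conversion is any simple undirected path whose first edge points into PriorPurchase (i.e. leaves PriorPurchase via a parent).
Parents of PriorPurchase: {AdSpend, WebVisits}.
Enumerating:
  P1: PriorPurchase <- AdSpend <- BrandLoyalty -> Conversion
That exhausts the simple backdoor paths. Count: 1.

1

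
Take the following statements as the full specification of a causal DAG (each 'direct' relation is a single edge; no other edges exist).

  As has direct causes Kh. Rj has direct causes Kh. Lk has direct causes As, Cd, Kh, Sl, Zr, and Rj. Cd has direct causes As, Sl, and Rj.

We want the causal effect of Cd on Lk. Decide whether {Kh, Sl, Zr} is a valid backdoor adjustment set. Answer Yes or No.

Backdoor paths from Cd to Lk (paths whose first edge points into Cd):
  P1: Cd <- As <- Kh -> Rj -> Lk
  P2: Cd <- As <- Kh -> Lk
  P3: Cd <- As -> Lk
  P4: Cd <- Sl -> Lk
  P5: Cd <- Rj <- Kh -> As -> Lk
  P6: Cd <- Rj <- Kh -> Lk
  P7: Cd <- Rj -> Lk
Condition 1 (no descendant of Cd in the set): holds — descendants of Cd are {Lk}; none are in {Kh, Sl, Zr}.
Condition 2 (every backdoor path blocked by {Kh, Sl, Zr}):
  P1: blocked at fork node Kh ∈ conditioning set.
  P2: blocked at fork node Kh ∈ conditioning set.
  P3: open — no interior node is in the conditioning set.
  P4: blocked at fork node Sl ∈ conditioning set.
  P5: blocked at fork node Kh ∈ conditioning set.
  P6: blocked at fork node Kh ∈ conditioning set.
  P7: open — no interior node is in the conditioning set.
{Kh, Sl, Zr} does not satisfy the backdoor criterion.

No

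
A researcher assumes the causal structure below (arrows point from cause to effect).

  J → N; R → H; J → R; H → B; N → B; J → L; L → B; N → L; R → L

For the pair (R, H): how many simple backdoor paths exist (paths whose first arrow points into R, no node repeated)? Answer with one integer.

A backdoor path from R to H is any simple undirected path whose first edge points into R (i.e. leaves R via a parent).
Parents of R: {J}.
Enumerating:
  P1: R <- J -> N -> L -> B <- H
  P2: R <- J -> N -> B <- H
  P3: R <- J -> L <- N -> B <- H
  P4: R <- J -> L -> B <- H
That exhausts the simple backdoor paths. Count: 4.

4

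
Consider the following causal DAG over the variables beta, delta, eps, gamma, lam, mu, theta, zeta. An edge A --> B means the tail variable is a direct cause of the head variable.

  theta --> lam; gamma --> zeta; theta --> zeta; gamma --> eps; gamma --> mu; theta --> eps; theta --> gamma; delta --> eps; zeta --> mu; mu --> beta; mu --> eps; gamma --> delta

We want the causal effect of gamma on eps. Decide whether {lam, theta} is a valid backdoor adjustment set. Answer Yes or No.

Backdoor paths from gamma to eps (paths whose first edge points into gamma):
  P1: gamma <- theta -> zeta -> mu -> eps
  P2: gamma <- theta -> eps
Condition 1 (no descendant of gamma in the set): holds — descendants of gamma are {beta, delta, eps, mu, zeta}; none are in {lam, theta}.
Condition 2 (every backdoor path blocked by {lam, theta}):
  P1: blocked at fork node theta ∈ conditioning set.
  P2: blocked at fork node theta ∈ conditioning set.
{lam, theta} satisfies the backdoor criterion.

Yes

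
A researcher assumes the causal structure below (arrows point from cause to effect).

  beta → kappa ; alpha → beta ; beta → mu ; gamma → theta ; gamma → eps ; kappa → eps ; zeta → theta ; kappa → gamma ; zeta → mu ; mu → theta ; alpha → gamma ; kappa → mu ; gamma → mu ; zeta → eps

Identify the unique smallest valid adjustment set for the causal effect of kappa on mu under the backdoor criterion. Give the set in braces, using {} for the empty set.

Variables eligible for adjustment (non-descendants of kappa, excluding kappa and mu): {alpha, beta, zeta}.
Backdoor paths from kappa to mu:
  P1: kappa <- beta <- alpha -> gamma -> mu
  P2: kappa <- beta <- alpha -> gamma -> eps <- zeta -> mu
  P3: kappa <- beta <- alpha -> gamma -> eps <- zeta -> theta <- mu
  P4: kappa <- beta <- alpha -> gamma -> theta <- zeta -> mu
  P5: kappa <- beta <- alpha -> gamma -> theta <- mu
  P6: kappa <- beta -> mu
The empty set is not sufficient: P1 (kappa <- beta <- alpha -> gamma -> mu) has no collider blocking it and no conditioned non-collider, so it is open.
Try {beta}:
  P1: blocked at chain node beta ∈ conditioning set.
  P2: blocked at chain node beta ∈ conditioning set.
  P3: blocked at chain node beta ∈ conditioning set.
  P4: blocked at chain node beta ∈ conditioning set.
  P5: blocked at chain node beta ∈ conditioning set.
  P6: blocked at fork node beta ∈ conditioning set.
{beta} contains no descendant of kappa and blocks every backdoor path.
No other singleton works — e.g. {alpha} leaves P6 open — so {beta} is the unique smallest valid adjustment set.

{beta}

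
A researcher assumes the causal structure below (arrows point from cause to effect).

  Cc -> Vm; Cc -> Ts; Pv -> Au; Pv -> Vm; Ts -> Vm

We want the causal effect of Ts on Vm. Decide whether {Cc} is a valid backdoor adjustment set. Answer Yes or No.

Yes

Backdoor paths from Ts to Vm (paths whose first edge points into Ts):
  P1: Ts <- Cc -> Vm
Condition 1 (no descendant of Ts in the set): holds — descendants of Ts are {Vm}; none are in {Cc}.
Condition 2 (every backdoor path blocked by {Cc}):
  P1: blocked at fork node Cc ∈ conditioning set.
{Cc} satisfies the backdoor criterion.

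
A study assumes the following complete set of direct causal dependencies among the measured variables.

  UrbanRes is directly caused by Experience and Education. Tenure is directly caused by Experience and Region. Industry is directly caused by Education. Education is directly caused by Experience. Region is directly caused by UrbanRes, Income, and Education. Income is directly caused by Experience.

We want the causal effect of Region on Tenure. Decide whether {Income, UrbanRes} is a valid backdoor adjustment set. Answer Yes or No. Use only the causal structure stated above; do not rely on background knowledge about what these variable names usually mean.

No

Backdoor paths from Region to Tenure (paths whose first edge points into Region):
  P1: Region <- Education <- Experience -> Tenure
  P2: Region <- Education -> UrbanRes <- Experience -> Tenure
  P3: Region <- Income <- Experience -> Tenure
  P4: Region <- UrbanRes <- Experience -> Tenure
  P5: Region <- UrbanRes <- Education <- Experience -> Tenure
Condition 1 (no descendant of Region in the set): holds — descendants of Region are {Tenure}; none are in {Income, UrbanRes}.
Condition 2 (every backdoor path blocked by {Income, UrbanRes}):
  P1: open — no interior node is in the conditioning set.
  P2: open — collider(s) UrbanRes are conditioned on (or have a conditioned descendant) and no non-collider on the path is in the set.
  P3: blocked at chain node Income ∈ conditioning set.
  P4: blocked at chain node UrbanRes ∈ conditioning set.
  P5: blocked at chain node UrbanRes ∈ conditioning set.
{Income, UrbanRes} does not satisfy the backdoor criterion.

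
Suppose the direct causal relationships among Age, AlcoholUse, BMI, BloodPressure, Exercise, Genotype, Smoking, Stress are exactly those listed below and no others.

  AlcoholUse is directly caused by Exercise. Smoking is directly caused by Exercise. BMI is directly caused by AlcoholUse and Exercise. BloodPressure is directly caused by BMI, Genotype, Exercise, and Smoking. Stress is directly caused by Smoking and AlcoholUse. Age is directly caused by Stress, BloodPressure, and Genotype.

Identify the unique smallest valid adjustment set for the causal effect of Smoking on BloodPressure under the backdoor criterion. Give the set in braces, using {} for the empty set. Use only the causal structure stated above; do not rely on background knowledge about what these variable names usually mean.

Variables eligible for adjustment (non-descendants of Smoking, excluding Smoking and BloodPressure): {AlcoholUse, BMI, Exercise, Genotype}.
Backdoor paths from Smoking to BloodPressure:
  P1: Smoking <- Exercise -> AlcoholUse -> BMI -> BloodPressure
  P2: Smoking <- Exercise -> AlcoholUse -> Stress -> Age <- Genotype -> BloodPressure
  P3: Smoking <- Exercise -> AlcoholUse -> Stress -> Age <- BloodPressure
  P4: Smoking <- Exercise -> BMI <- AlcoholUse -> Stress -> Age <- Genotype -> BloodPressure
  P5: Smoking <- Exercise -> BMI <- AlcoholUse -> Stress -> Age <- BloodPressure
  P6: Smoking <- Exercise -> BMI -> BloodPressure
  P7: Smoking <- Exercise -> BloodPressure
The empty set is not sufficient: P1 (Smoking <- Exercise -> AlcoholUse -> BMI -> BloodPressure) has no collider blocking it and no conditioned non-collider, so it is open.
Try {Exercise}:
  P1: blocked at fork node Exercise ∈ conditioning set.
  P2: blocked at fork node Exercise ∈ conditioning set.
  P3: blocked at fork node Exercise ∈ conditioning set.
  P4: blocked at fork node Exercise ∈ conditioning set.
  P5: blocked at fork node Exercise ∈ conditioning set.
  P6: blocked at fork node Exercise ∈ conditioning set.
  P7: blocked at fork node Exercise ∈ conditioning set.
{Exercise} contains no descendant of Smoking and blocks every backdoor path.
No other singleton works — e.g. {Genotype} leaves P1 open — so {Exercise} is the unique smallest valid adjustment set.

{Exercise}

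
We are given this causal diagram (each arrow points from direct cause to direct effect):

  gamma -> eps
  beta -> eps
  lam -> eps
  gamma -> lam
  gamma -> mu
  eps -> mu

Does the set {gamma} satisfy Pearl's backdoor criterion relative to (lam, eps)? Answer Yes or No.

Yes

Backdoor paths from lam to eps (paths whose first edge points into lam):
  P1: lam <- gamma -> eps
  P2: lam <- gamma -> mu <- eps
Condition 1 (no descendant of lam in the set): holds — descendants of lam are {eps, mu}; none are in {gamma}.
Condition 2 (every backdoor path blocked by {gamma}):
  P1: blocked at fork node gamma ∈ conditioning set.
  P2: blocked at fork node gamma ∈ conditioning set.
{gamma} satisfies the backdoor criterion.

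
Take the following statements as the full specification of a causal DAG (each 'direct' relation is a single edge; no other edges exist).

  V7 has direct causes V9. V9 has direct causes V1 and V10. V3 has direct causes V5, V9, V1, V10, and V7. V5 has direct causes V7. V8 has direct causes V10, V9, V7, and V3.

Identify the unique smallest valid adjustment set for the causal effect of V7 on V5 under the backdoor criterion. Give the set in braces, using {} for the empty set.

{}

Variables eligible for adjustment (non-descendants of V7, excluding V7 and V5): {V1, V10, V9}.
Backdoor paths from V7 to V5:
  P1: V7 <- V9 <- V10 -> V3 <- V5
  P2: V7 <- V9 <- V10 -> V8 <- V3 <- V5
  P3: V7 <- V9 <- V1 -> V3 <- V5
  P4: V7 <- V9 -> V3 <- V5
  P5: V7 <- V9 -> V8 <- V10 -> V3 <- V5
  P6: V7 <- V9 -> V8 <- V3 <- V5
Each backdoor path contains an unconditioned collider, so every path is already blocked with the empty conditioning set:
  P1: blocked at collider V3 (neither it nor any descendant is in the conditioning set).
  P2: blocked at collider V8 (neither it nor any descendant is in the conditioning set).
  P3: blocked at collider V3 (neither it nor any descendant is in the conditioning set).
  P4: blocked at collider V3 (neither it nor any descendant is in the conditioning set).
  P5: blocked at collider V8 (neither it nor any descendant is in the conditioning set).
  P6: blocked at collider V8 (neither it nor any descendant is in the conditioning set).
The empty set is therefore the unique smallest valid set.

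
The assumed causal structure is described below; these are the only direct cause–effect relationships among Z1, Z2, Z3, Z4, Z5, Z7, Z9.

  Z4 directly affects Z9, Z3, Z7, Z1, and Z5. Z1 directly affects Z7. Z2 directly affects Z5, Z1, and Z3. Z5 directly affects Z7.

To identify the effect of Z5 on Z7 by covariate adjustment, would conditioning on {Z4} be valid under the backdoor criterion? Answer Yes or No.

No

Backdoor paths from Z5 to Z7 (paths whose first edge points into Z5):
  P1: Z5 <- Z2 -> Z1 <- Z4 -> Z7
  P2: Z5 <- Z2 -> Z1 -> Z7
  P3: Z5 <- Z2 -> Z3 <- Z4 -> Z1 -> Z7
  P4: Z5 <- Z2 -> Z3 <- Z4 -> Z7
  P5: Z5 <- Z4 -> Z1 -> Z7
  P6: Z5 <- Z4 -> Z3 <- Z2 -> Z1 -> Z7
  P7: Z5 <- Z4 -> Z7
Condition 1 (no descendant of Z5 in the set): holds — descendants of Z5 are {Z7}; none are in {Z4}.
Condition 2 (every backdoor path blocked by {Z4}):
  P1: blocked at collider Z1 (neither it nor any descendant is in the conditioning set).
  P2: open — no interior node is in the conditioning set.
  P3: blocked at collider Z3 (neither it nor any descendant is in the conditioning set).
  P4: blocked at collider Z3 (neither it nor any descendant is in the conditioning set).
  P5: blocked at fork node Z4 ∈ conditioning set.
  P6: blocked at fork node Z4 ∈ conditioning set.
  P7: blocked at fork node Z4 ∈ conditioning set.
{Z4} does not satisfy the backdoor criterion.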